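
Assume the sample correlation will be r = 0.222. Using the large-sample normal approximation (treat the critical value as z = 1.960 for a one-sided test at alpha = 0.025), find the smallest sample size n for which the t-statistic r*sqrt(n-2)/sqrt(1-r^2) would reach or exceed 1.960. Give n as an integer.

77

Need r·√(n−2)/√(1−r²) ≥ 1.960
√(n−2) ≥ 1.960·√(1−0.049284) / 0.222 = 1.960·0.975047 / 0.222 = 8.6085
n−2 ≥ 74.1063  ⇒  n ≥ 76.1063
Smallest integer n = 77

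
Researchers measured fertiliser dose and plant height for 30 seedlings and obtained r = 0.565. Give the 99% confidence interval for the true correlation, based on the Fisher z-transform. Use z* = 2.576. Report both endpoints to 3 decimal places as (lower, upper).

z_r = atanh(0.565) = 0.640148;  SE = 1/√(n−3) = 1/√27 = 0.192450
z-limits: 0.640148 ± 2.576·0.192450 = 0.640148 ± 0.495751 = [0.144397, 1.135899]
ρ-limits: (tanh 0.144397, tanh 1.135899) = (0.143, 0.813)

(0.143, 0.813)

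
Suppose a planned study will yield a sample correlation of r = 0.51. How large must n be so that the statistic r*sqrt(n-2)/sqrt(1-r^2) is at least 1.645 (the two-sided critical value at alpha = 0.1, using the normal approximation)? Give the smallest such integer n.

10

Need r·√(n−2)/√(1−r²) ≥ 1.645
√(n−2) ≥ 1.645·√(1−0.2601) / 0.51 = 1.645·0.860174 / 0.51 = 2.7745
n−2 ≥ 7.6979  ⇒  n ≥ 9.6979
Smallest integer n = 10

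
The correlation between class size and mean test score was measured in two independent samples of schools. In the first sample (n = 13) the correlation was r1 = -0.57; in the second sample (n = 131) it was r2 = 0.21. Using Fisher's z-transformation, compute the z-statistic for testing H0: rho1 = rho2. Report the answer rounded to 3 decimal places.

-2.621

z1 = atanh(-0.57) = -0.647523,  z2 = atanh(0.21) = 0.213171
SE = √(1/(n1−3) + 1/(n2−3)) = √(1/10 + 1/128) = √(0.1000000 + 0.0078125) = √0.1078125 = 0.328348
z = (z1 − z2)/SE = (-0.647523 − 0.213171) / 0.328348 = -0.860694 / 0.328348 = -2.621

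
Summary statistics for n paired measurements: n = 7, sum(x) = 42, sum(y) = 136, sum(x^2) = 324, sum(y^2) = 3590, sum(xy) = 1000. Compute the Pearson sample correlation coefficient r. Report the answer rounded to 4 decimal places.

0.7044

Numerator: nΣxy − (Σx)(Σy) = 7·1000 − (42)(136) = 1288
Denominator: √[(nΣx²−(Σx)²)(nΣy²−(Σy)²)]
  nΣx²−(Σx)² = 7·324 − 1764 = 504;  nΣy²−(Σy)² = 7·3590 − 18496 = 6634
  √(504·6634) = √3343536 = 1828.5338
r = 1288 / 1828.5338 = 0.7044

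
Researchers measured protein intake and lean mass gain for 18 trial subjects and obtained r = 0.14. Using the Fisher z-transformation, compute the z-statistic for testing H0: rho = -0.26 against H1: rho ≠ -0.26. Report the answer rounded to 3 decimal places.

1.576

z_r = atanh(0.14) = 0.140926,  z_0 = atanh(-0.26) = -0.266108
SE = 1/√(n−3) = 1/√15 = 0.258199
z = (z_r − z_0)/SE = (0.140926 − (-0.266108)) / 0.258199 = 0.407034 / 0.258199 = 1.576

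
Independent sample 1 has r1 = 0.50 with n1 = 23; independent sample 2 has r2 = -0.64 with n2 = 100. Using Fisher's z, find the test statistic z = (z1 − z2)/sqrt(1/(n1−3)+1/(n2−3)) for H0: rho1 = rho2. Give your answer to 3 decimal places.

z1 = atanh(0.50) = 0.549306,  z2 = atanh(-0.64) = -0.758174
SE = √(1/(n1−3) + 1/(n2−3)) = √(1/20 + 1/97) = √(0.0500000 + 0.0103093) = √0.0603093 = 0.245580
z = (z1 − z2)/SE = (0.549306 − (-0.758174)) / 0.245580 = 1.307480 / 0.245580 = 5.324

5.324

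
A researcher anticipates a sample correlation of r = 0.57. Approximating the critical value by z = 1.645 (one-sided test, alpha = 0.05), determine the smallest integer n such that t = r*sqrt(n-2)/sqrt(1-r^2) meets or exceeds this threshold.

8

Need r·√(n−2)/√(1−r²) ≥ 1.645
√(n−2) ≥ 1.645·√(1−0.3249) / 0.57 = 1.645·0.821645 / 0.57 = 2.3712
n−2 ≥ 5.6226  ⇒  n ≥ 7.6226
Smallest integer n = 8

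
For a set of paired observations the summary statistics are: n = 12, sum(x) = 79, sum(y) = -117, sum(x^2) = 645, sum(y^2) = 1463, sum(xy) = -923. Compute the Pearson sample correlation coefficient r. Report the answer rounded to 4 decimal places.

-0.7613

Numerator: nΣxy − (Σx)(Σy) = 12·(-923) − (79)(-117) = -1833
Denominator: √[(nΣx²−(Σx)²)(nΣy²−(Σy)²)]
  nΣx²−(Σx)² = 12·645 − 6241 = 1499;  nΣy²−(Σy)² = 12·1463 − 13689 = 3867
  √(1499·3867) = √5796633 = 2407.6198
r = -1833 / 2407.6198 = -0.7613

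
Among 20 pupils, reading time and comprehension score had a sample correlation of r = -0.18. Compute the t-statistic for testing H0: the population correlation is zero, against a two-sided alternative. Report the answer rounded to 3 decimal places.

t = r·√(n−2) / √(1−r²) with r = -0.18, n = 20
  = -0.18·√18 / √(1 − 0.0324)
  = -0.18·4.242641 / 0.983667
  = -0.763675 / 0.983667 = -0.776

-0.776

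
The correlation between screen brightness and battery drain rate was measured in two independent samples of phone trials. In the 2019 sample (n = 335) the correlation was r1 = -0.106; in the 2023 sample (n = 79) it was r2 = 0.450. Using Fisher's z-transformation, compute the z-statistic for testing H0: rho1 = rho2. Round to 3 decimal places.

-4.648

z1 = atanh(-0.106) = -0.106400,  z2 = atanh(0.450) = 0.484700
SE = √(1/(n1−3) + 1/(n2−3)) = √(1/332 + 1/76) = √(0.0030120 + 0.0131579) = √0.0161699 = 0.127161
z = (z1 − z2)/SE = (-0.106400 − 0.484700) / 0.127161 = -0.591100 / 0.127161 = -4.648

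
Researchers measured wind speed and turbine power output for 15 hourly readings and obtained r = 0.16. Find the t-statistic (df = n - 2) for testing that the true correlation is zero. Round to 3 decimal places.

0.584

1 − r² = 1 − 0.0256 = 0.9744;  √(1−r²) = 0.987117
√(n−2) = √13 = 3.605551
t = r·√(n−2)/√(1−r²) = 0.16 · 3.605551 / 0.987117 = 0.584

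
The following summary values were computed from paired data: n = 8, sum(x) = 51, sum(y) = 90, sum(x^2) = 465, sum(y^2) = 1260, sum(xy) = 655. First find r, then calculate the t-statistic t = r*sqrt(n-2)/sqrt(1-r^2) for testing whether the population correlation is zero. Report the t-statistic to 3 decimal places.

1.189

Numerator: nΣxy − (Σx)(Σy) = 8·655 − (51)(90) = 650
Denominator: √[(nΣx²−(Σx)²)(nΣy²−(Σy)²)]
  nΣx²−(Σx)² = 8·465 − 2601 = 1119;  nΣy²−(Σy)² = 8·1260 − 8100 = 1980
  √(1119·1980) = √2215620 = 1488.4959
r = 650 / 1488.4959 = 0.4367
t = r·√(n−2)/√(1−r²) = 0.4367·√6 / √(1−0.190707) = 1.069692 / 0.899607 = 1.189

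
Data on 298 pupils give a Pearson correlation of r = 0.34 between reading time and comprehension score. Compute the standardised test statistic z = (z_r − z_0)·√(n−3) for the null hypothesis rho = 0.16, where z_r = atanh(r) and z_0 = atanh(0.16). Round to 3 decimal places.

3.310

z_r = atanh(0.34) = 0.354093,  z_0 = atanh(0.16) = 0.161387
SE = 1/√(n−3) = 1/√295 = 0.058222
z = (z_r − z_0)/SE = (0.354093 − 0.161387) / 0.058222 = 0.192706 / 0.058222 = 3.310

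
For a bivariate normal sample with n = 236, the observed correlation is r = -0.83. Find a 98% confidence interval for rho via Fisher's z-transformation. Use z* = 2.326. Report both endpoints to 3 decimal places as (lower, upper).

(-0.872, -0.776)

Fisher z: z_r = atanh(r) = ½·ln((1+(-0.83))/(1−(-0.83))) = -1.188136
SE(z) = 1/√(n−3) = 1/√233 = 0.065512
98% ⇒ z* = 2.326; margin = 2.326·0.065512 = 0.152381
CI on z-scale: (-1.340517, -1.035755)
Back-transform: tanh(-1.340517) = -0.871796, tanh(-1.035755) = -0.776206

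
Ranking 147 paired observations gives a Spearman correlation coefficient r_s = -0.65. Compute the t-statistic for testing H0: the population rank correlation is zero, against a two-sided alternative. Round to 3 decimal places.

-10.300

1 − r_s² = 1 − 0.4225 = 0.5775;  √(1−r_s²) = 0.759934
√(n−2) = √145 = 12.041595
t = r_s·√(n−2)/√(1−r_s²) = -0.65 · 12.041595 / 0.759934 = -10.300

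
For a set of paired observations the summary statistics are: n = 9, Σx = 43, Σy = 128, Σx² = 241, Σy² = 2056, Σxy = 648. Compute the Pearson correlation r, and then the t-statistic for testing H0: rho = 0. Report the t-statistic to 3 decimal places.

Numerator: nΣxy − (Σx)(Σy) = 9·648 − (43)(128) = 328
Denominator: √[(nΣx²−(Σx)²)(nΣy²−(Σy)²)]
  nΣx²−(Σx)² = 9·241 − 1849 = 320;  nΣy²−(Σy)² = 9·2056 − 16384 = 2120
  √(320·2120) = √678400 = 823.6504
r = 328 / 823.6504 = 0.3982
t = r·√(n−2)/√(1−r²) = 0.3982·√7 / √(1−0.158563) = 1.053538 / 0.917299 = 1.149

1.149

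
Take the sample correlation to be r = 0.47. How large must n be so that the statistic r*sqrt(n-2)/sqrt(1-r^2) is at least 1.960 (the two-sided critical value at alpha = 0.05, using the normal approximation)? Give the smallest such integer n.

Need r·√(n−2)/√(1−r²) ≥ 1.960
√(n−2) ≥ 1.960·√(1−0.2209) / 0.47 = 1.960·0.882666 / 0.47 = 3.6809
n−2 ≥ 13.5490  ⇒  n ≥ 15.5490
Smallest integer n = 16

16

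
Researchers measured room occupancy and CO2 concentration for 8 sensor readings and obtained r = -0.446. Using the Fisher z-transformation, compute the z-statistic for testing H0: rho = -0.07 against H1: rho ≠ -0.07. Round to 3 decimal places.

Fisher z: atanh(-0.446) = -0.479696, atanh(-0.07) = -0.070115
z = (z_r − z_0)·√(n−3) = (-0.479696 − (-0.070115))·√5 = -0.409581 · 2.236068 = -0.916

-0.916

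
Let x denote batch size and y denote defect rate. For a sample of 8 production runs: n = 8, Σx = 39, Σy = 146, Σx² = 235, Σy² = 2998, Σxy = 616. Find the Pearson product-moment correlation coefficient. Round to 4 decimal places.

-0.7827

S_xy = nΣxy − ΣxΣy = 8·616 − 39·146 = 4928 − 5694 = -766
S_xx = nΣx² − (Σx)² = 8·235 − 39² = 1880 − 1521 = 359
S_yy = nΣy² − (Σy)² = 8·2998 − 146² = 23984 − 21316 = 2668
r = S_xy / √(S_xx·S_yy) = -766 / √(359·2668) = -766 / √957812 = -766 / 978.6787 = -0.7827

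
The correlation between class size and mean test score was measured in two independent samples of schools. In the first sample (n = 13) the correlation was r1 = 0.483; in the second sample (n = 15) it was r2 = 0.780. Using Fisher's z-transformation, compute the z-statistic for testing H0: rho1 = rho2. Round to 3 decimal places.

Fisher z-transforms: z1 = atanh(0.483) = 0.526890, z2 = atanh(0.780) = 1.045371; difference d = -0.518481
Var(d) = 1/10 + 1/12 = 0.1000000 + 0.0833333 = 0.1833333
z = d/√Var(d) = -0.518481 / √0.1833333 = -0.518481 / 0.428174 = -1.211

-1.211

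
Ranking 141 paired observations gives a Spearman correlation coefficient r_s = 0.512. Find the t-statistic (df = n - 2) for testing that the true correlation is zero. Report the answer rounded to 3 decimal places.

7.027

1 − r_s² = 1 − 0.262144 = 0.737856;  √(1−r_s²) = 0.858985
√(n−2) = √139 = 11.789826
t = r_s·√(n−2)/√(1−r_s²) = 0.512 · 11.789826 / 0.858985 = 7.027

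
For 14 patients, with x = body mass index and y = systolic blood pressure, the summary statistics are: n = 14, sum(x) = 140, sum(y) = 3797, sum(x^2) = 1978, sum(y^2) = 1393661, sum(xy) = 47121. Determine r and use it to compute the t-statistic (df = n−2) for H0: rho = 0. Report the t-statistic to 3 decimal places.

Numerator: nΣxy − (Σx)(Σy) = 14·47121 − (140)(3797) = 128114
Denominator: √[(nΣx²−(Σx)²)(nΣy²−(Σy)²)]
  nΣx²−(Σx)² = 14·1978 − 19600 = 8092;  nΣy²−(Σy)² = 14·1393661 − 14417209 = 5094045
  √(8092·5094045) = √41221012140 = 203029.5844
r = 128114 / 203029.5844 = 0.6310
t = r·√(n−2)/√(1−r²) = 0.6310·√12 / √(1−0.398161) = 2.185848 / 0.775783 = 2.818

2.818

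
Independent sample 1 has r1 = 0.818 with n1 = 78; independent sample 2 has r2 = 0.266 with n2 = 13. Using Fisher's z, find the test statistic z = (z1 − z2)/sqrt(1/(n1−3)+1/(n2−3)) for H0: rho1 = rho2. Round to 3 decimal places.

Fisher z-transforms: z1 = atanh(0.818) = 1.150743, z2 = atanh(0.266) = 0.272554; difference d = 0.878189
Var(d) = 1/75 + 1/10 = 0.0133333 + 0.1000000 = 0.1133333
z = d/√Var(d) = 0.878189 / √0.1133333 = 0.878189 / 0.336650 = 2.609

2.609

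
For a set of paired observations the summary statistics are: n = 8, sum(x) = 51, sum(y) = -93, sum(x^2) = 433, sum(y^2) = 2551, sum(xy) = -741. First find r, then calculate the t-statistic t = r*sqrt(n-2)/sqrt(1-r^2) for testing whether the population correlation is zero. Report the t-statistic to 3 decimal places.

Numerator: nΣxy − (Σx)(Σy) = 8·(-741) − (51)(-93) = -1185
Denominator: √[(nΣx²−(Σx)²)(nΣy²−(Σy)²)]
  nΣx²−(Σx)² = 8·433 − 2601 = 863;  nΣy²−(Σy)² = 8·2551 − 8649 = 11759
  √(863·11759) = √10148017 = 3185.5952
r = -1185 / 3185.5952 = -0.3720
t = r·√(n−2)/√(1−r²) = -0.3720·√6 / √(1−0.138384) = -0.911210 / 0.928233 = -0.982

-0.982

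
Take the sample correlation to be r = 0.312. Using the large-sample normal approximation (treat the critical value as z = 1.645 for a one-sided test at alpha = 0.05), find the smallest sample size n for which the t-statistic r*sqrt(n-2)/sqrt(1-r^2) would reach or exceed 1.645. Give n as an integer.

Need r·√(n−2)/√(1−r²) ≥ 1.645
√(n−2) ≥ 1.645·√(1−0.097344) / 0.312 = 1.645·0.950082 / 0.312 = 5.0092
n−2 ≥ 25.0921  ⇒  n ≥ 27.0921
Smallest integer n = 28

28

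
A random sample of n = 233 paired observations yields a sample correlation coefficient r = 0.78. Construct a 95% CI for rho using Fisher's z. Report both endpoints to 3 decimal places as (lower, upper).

z_r = atanh(0.78) = 1.045371;  SE = 1/√(n−3) = 1/√230 = 0.065938
z-limits: 1.045371 ± 1.960·0.065938 = 1.045371 ± 0.129238 = [0.916133, 1.174609]
ρ-limits: (tanh 0.916133, tanh 1.174609) = (0.724, 0.826)

(0.724, 0.826)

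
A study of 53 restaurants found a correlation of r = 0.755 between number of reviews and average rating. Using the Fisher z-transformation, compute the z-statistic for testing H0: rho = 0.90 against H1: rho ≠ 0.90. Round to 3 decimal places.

Fisher z: atanh(0.755) = 0.984483, atanh(0.90) = 1.472219
z = (z_r − z_0)·√(n−3) = (0.984483 − 1.472219)·√50 = -0.487736 · 7.071068 = -3.449

-3.449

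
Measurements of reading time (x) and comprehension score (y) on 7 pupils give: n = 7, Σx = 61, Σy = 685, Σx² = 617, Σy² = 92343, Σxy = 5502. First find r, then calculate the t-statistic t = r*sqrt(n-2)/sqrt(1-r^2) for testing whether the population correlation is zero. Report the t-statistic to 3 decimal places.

S_xy = nΣxy − ΣxΣy = 7·5502 − 61·685 = 38514 − 41785 = -3271
S_xx = nΣx² − (Σx)² = 7·617 − 61² = 4319 − 3721 = 598
S_yy = nΣy² − (Σy)² = 7·92343 − 685² = 646401 − 469225 = 177176
r = S_xy / √(S_xx·S_yy) = -3271 / √(598·177176) = -3271 / √105951248 = -3271 / 10293.2623 = -0.3178
t = r·√(n−2)/√(1−r²) = -0.3178·√5 / √(1−0.100997) = -0.710622 / 0.948158 = -0.749

-0.749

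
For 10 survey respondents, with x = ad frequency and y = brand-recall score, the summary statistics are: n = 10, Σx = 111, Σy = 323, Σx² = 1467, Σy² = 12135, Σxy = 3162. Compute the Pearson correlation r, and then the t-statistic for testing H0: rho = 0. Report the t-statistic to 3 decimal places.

Numerator: nΣxy − (Σx)(Σy) = 10·3162 − (111)(323) = -4233
Denominator: √[(nΣx²−(Σx)²)(nΣy²−(Σy)²)]
  nΣx²−(Σx)² = 10·1467 − 12321 = 2349;  nΣy²−(Σy)² = 10·12135 − 104329 = 17021
  √(2349·17021) = √39982329 = 6323.1582
r = -4233 / 6323.1582 = -0.6694
t = r·√(n−2)/√(1−r²) = -0.6694·√8 / √(1−0.448096) = -1.893349 / 0.742902 = -2.549

-2.549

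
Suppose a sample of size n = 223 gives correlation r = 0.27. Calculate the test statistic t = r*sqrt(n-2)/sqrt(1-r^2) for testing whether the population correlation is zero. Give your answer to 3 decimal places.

1 − r² = 1 − 0.0729 = 0.9271;  √(1−r²) = 0.962860
√(n−2) = √221 = 14.866069
t = r·√(n−2)/√(1−r²) = 0.27 · 14.866069 / 0.962860 = 4.169

4.169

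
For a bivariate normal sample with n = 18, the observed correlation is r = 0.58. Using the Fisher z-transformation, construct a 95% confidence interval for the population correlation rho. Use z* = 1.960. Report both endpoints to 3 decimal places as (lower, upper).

(0.155, 0.824)

Fisher z: z_r = atanh(r) = ½·ln((1+0.58)/(1−0.58)) = 0.662463
SE(z) = 1/√(n−3) = 1/√15 = 0.258199
95% ⇒ z* = 1.960; margin = 1.960·0.258199 = 0.506070
CI on z-scale: (0.156393, 1.168533)
Back-transform: tanh(0.156393) = 0.155130, tanh(1.168533) = 0.823801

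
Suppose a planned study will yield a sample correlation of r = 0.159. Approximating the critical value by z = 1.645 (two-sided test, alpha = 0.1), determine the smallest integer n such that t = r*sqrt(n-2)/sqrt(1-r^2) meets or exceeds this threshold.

107

r√(n−2)/√(1−r²) ≥ 1.645  ⇔  n−2 ≥ (1.645)²·(1−r²)/r²
(1−r²)/r² = (1−0.025281)/0.025281 = 38.5554
n ≥ 2 + 2.706025·38.5554 = 2 + 104.3319 = 106.3319
⌈106.3319⌉ = 107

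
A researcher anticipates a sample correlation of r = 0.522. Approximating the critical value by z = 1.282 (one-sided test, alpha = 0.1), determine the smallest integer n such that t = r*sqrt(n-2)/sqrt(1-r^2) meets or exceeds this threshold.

Need r·√(n−2)/√(1−r²) ≥ 1.282
√(n−2) ≥ 1.282·√(1−0.272484) / 0.522 = 1.282·0.852945 / 0.522 = 2.0948
n−2 ≥ 4.3882  ⇒  n ≥ 6.3882
Smallest integer n = 7

7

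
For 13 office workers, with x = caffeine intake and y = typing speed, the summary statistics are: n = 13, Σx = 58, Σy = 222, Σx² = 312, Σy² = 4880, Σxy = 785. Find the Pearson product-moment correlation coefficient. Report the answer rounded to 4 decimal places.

Numerator: nΣxy − (Σx)(Σy) = 13·785 − (58)(222) = -2671
Denominator: √[(nΣx²−(Σx)²)(nΣy²−(Σy)²)]
  nΣx²−(Σx)² = 13·312 − 3364 = 692;  nΣy²−(Σy)² = 13·4880 − 49284 = 14156
  √(692·14156) = √9795952 = 3129.8486
r = -2671 / 3129.8486 = -0.8534

-0.8534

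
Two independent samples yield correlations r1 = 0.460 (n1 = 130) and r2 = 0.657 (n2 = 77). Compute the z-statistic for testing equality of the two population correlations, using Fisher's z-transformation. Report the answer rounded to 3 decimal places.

-1.984

z1 = atanh(0.460) = 0.497311,  z2 = atanh(0.657) = 0.787517
SE = √(1/(n1−3) + 1/(n2−3)) = √(1/127 + 1/74) = √(0.0078740 + 0.0135135) = √0.0213875 = 0.146245
z = (z1 − z2)/SE = (0.497311 − 0.787517) / 0.146245 = -0.290206 / 0.146245 = -1.984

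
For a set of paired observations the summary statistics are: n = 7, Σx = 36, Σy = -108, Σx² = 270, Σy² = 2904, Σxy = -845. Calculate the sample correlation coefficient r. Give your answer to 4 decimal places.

Numerator: nΣxy − (Σx)(Σy) = 7·(-845) − (36)(-108) = -2027
Denominator: √[(nΣx²−(Σx)²)(nΣy²−(Σy)²)]
  nΣx²−(Σx)² = 7·270 − 1296 = 594;  nΣy²−(Σy)² = 7·2904 − 11664 = 8664
  √(594·8664) = √5146416 = 2268.5714
r = -2027 / 2268.5714 = -0.8935

-0.8935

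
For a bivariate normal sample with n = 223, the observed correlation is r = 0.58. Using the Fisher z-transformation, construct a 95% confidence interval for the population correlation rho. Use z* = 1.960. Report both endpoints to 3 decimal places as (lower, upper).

(0.486, 0.661)

z_r = atanh(0.58) = 0.662463;  SE = 1/√(n−3) = 1/√220 = 0.067420
z-limits: 0.662463 ± 1.960·0.067420 = 0.662463 ± 0.132143 = [0.530320, 0.794606]
ρ-limits: (tanh 0.530320, tanh 0.794606) = (0.486, 0.661)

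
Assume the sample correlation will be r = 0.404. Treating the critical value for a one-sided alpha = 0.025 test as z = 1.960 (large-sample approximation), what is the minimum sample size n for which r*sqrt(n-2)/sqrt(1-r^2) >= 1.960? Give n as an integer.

22

Need r·√(n−2)/√(1−r²) ≥ 1.960
√(n−2) ≥ 1.960·√(1−0.163216) / 0.404 = 1.960·0.914759 / 0.404 = 4.4379
n−2 ≥ 19.6950  ⇒  n ≥ 21.6950
Smallest integer n = 22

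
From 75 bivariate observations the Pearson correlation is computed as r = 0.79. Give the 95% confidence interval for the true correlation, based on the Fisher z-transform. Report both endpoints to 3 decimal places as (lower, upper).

(0.686, 0.862)

z_r = atanh(0.79) = 1.071432;  SE = 1/√(n−3) = 1/√72 = 0.117851
z-limits: 1.071432 ± 1.960·0.117851 = 1.071432 ± 0.230988 = [0.840444, 1.302420]
ρ-limits: (tanh 0.840444, tanh 1.302420) = (0.686, 0.862)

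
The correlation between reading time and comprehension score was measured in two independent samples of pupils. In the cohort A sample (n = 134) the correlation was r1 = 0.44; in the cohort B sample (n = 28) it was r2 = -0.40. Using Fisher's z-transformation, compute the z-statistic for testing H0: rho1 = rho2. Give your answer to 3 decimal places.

4.105

z1 = atanh(0.44) = 0.472231,  z2 = atanh(-0.40) = -0.423649
SE = √(1/(n1−3) + 1/(n2−3)) = √(1/131 + 1/25) = √(0.0076336 + 0.0400000) = √0.0476336 = 0.218251
z = (z1 − z2)/SE = (0.472231 − (-0.423649)) / 0.218251 = 0.895880 / 0.218251 = 4.105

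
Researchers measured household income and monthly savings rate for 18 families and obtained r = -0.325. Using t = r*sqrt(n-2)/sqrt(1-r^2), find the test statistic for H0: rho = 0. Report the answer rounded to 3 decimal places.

1 − r² = 1 − 0.105625 = 0.894375;  √(1−r²) = 0.945714
√(n−2) = √16 = 4.000000
t = r·√(n−2)/√(1−r²) = -0.325 · 4.000000 / 0.945714 = -1.375

-1.375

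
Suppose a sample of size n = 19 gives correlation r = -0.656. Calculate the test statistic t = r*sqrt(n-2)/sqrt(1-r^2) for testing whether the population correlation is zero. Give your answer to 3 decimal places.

-3.584

t = r·√(n−2) / √(1−r²) with r = -0.656, n = 19
  = -0.656·√17 / √(1 − 0.430336)
  = -0.656·4.123106 / 0.754761
  = -2.704758 / 0.754761 = -3.584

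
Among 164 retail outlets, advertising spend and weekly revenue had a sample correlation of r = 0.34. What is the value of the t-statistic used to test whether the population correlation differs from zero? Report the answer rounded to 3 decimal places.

t = r·√(n−2) / √(1−r²) with r = 0.34, n = 164
  = 0.34·√162 / √(1 − 0.1156)
  = 0.34·12.727922 / 0.940425
  = 4.327493 / 0.940425 = 4.602

4.602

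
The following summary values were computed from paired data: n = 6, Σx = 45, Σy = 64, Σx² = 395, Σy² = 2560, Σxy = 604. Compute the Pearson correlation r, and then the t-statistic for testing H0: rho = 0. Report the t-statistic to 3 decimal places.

S_xy = nΣxy − ΣxΣy = 6·604 − 45·64 = 3624 − 2880 = 744
S_xx = nΣx² − (Σx)² = 6·395 − 45² = 2370 − 2025 = 345
S_yy = nΣy² − (Σy)² = 6·2560 − 64² = 15360 − 4096 = 11264
r = S_xy / √(S_xx·S_yy) = 744 / √(345·11264) = 744 / √3886080 = 744 / 1971.3143 = 0.3774
t = r·√(n−2)/√(1−r²) = 0.3774·√4 / √(1−0.142431) = 0.754800 / 0.926050 = 0.815

0.815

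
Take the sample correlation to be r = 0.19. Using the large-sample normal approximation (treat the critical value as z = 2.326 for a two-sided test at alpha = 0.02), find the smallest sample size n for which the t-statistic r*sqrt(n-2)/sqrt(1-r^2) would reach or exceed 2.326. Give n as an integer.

Need r·√(n−2)/√(1−r²) ≥ 2.326
√(n−2) ≥ 2.326·√(1−0.0361) / 0.19 = 2.326·0.981784 / 0.19 = 12.0191
n−2 ≥ 144.4588  ⇒  n ≥ 146.4588
Smallest integer n = 147

147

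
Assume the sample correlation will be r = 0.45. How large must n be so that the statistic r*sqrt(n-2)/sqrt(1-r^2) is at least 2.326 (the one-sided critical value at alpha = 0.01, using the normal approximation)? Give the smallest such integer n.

Need r·√(n−2)/√(1−r²) ≥ 2.326
√(n−2) ≥ 2.326·√(1−0.2025) / 0.45 = 2.326·0.893029 / 0.45 = 4.6160
n−2 ≥ 21.3075  ⇒  n ≥ 23.3075
Smallest integer n = 24

24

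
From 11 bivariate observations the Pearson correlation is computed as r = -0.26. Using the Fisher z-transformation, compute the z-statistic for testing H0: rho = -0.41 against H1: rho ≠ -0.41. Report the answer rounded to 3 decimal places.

0.479

z_r = atanh(-0.26) = -0.266108,  z_0 = atanh(-0.41) = -0.435611
SE = 1/√(n−3) = 1/√8 = 0.353553
z = (z_r − z_0)/SE = (-0.266108 − (-0.435611)) / 0.353553 = 0.169503 / 0.353553 = 0.479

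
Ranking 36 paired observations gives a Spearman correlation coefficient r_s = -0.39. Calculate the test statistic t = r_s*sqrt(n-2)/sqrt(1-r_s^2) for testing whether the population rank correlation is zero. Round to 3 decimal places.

-2.470

t = r_s·√(n−2) / √(1−r_s²) with r_s = -0.39, n = 36
  = -0.39·√34 / √(1 − 0.1521)
  = -0.39·5.830952 / 0.920815
  = -2.274071 / 0.920815 = -2.470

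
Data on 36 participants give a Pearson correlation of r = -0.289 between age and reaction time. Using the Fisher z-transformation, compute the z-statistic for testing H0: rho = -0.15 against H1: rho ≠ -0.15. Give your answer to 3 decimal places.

z_r = atanh(-0.289) = -0.297475,  z_0 = atanh(-0.15) = -0.151140
SE = 1/√(n−3) = 1/√33 = 0.174078
z = (z_r − z_0)/SE = (-0.297475 − (-0.151140)) / 0.174078 = -0.146335 / 0.174078 = -0.841

-0.841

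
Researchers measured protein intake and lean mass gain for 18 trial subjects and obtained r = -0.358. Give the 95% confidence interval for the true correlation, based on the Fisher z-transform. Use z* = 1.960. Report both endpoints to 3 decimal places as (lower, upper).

Fisher z: z_r = atanh(r) = ½·ln((1+(-0.358))/(1−(-0.358))) = -0.374590
SE(z) = 1/√(n−3) = 1/√15 = 0.258199
95% ⇒ z* = 1.960; margin = 1.960·0.258199 = 0.506070
CI on z-scale: (-0.880660, 0.131480)
Back-transform: tanh(-0.880660) = -0.706750, tanh(0.131480) = 0.130728

(-0.707, 0.131)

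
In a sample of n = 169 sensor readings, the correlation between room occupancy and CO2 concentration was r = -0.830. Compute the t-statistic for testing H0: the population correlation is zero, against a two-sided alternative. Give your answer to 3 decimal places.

1 − r² = 1 − 0.688900 = 0.311100;  √(1−r²) = 0.557763
√(n−2) = √167 = 12.922848
t = r·√(n−2)/√(1−r²) = -0.830 · 12.922848 / 0.557763 = -19.230

-19.230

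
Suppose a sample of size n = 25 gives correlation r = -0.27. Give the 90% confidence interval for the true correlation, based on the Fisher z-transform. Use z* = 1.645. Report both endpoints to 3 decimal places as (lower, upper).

z_r = atanh(-0.27) = -0.276864;  SE = 1/√(n−3) = 1/√22 = 0.213201
z-limits: -0.276864 ± 1.645·0.213201 = -0.276864 ± 0.350716 = [-0.627580, 0.073852]
ρ-limits: (tanh -0.627580, tanh 0.073852) = (-0.556, 0.074)

(-0.556, 0.074)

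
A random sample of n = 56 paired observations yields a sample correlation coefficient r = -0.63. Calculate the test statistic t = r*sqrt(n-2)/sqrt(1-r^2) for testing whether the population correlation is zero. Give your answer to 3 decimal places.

1 − r² = 1 − 0.3969 = 0.6031;  √(1−r²) = 0.776595
√(n−2) = √54 = 7.348469
t = r·√(n−2)/√(1−r²) = -0.63 · 7.348469 / 0.776595 = -5.961

-5.961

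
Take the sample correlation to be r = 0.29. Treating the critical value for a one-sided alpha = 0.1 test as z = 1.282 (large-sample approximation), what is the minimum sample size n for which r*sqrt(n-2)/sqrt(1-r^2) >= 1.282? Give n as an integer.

Need r·√(n−2)/√(1−r²) ≥ 1.282
√(n−2) ≥ 1.282·√(1−0.0841) / 0.29 = 1.282·0.957027 / 0.29 = 4.2307
n−2 ≥ 17.8988  ⇒  n ≥ 19.8988
Smallest integer n = 20

20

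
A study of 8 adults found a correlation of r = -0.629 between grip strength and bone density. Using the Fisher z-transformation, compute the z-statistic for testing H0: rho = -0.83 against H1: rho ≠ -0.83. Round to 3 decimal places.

1.003

z_r = atanh(-0.629) = -0.739760,  z_0 = atanh(-0.83) = -1.188136
SE = 1/√(n−3) = 1/√5 = 0.447214
z = (z_r − z_0)/SE = (-0.739760 − (-1.188136)) / 0.447214 = 0.448376 / 0.447214 = 1.003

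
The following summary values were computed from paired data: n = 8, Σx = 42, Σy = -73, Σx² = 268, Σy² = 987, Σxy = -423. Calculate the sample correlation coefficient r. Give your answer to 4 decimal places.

-0.3220

Numerator: nΣxy − (Σx)(Σy) = 8·(-423) − (42)(-73) = -318
Denominator: √[(nΣx²−(Σx)²)(nΣy²−(Σy)²)]
  nΣx²−(Σx)² = 8·268 − 1764 = 380;  nΣy²−(Σy)² = 8·987 − 5329 = 2567
  √(380·2567) = √975460 = 987.6538
r = -318 / 987.6538 = -0.3220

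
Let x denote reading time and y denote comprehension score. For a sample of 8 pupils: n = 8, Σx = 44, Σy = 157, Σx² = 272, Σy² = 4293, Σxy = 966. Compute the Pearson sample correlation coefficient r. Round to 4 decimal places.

S_xy = nΣxy − ΣxΣy = 8·966 − 44·157 = 7728 − 6908 = 820
S_xx = nΣx² − (Σx)² = 8·272 − 44² = 2176 − 1936 = 240
S_yy = nΣy² − (Σy)² = 8·4293 − 157² = 34344 − 24649 = 9695
r = S_xy / √(S_xx·S_yy) = 820 / √(240·9695) = 820 / √2326800 = 820 / 1525.3852 = 0.5376

0.5376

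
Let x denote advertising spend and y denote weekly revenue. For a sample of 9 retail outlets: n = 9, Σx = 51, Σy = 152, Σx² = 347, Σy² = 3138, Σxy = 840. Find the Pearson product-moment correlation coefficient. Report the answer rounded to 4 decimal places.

Numerator: nΣxy − (Σx)(Σy) = 9·840 − (51)(152) = -192
Denominator: √[(nΣx²−(Σx)²)(nΣy²−(Σy)²)]
  nΣx²−(Σx)² = 9·347 − 2601 = 522;  nΣy²−(Σy)² = 9·3138 − 23104 = 5138
  √(522·5138) = √2682036 = 1637.6923
r = -192 / 1637.6923 = -0.1172

-0.1172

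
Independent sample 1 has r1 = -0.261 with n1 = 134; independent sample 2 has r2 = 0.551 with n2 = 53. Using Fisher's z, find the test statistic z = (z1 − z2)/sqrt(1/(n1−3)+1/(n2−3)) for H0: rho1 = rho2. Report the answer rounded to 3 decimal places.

-5.336

Fisher z-transforms: z1 = atanh(-0.261) = -0.267181, z2 = atanh(0.551) = 0.619816; difference d = -0.886997
Var(d) = 1/131 + 1/50 = 0.0076336 + 0.0200000 = 0.0276336
z = d/√Var(d) = -0.886997 / √0.0276336 = -0.886997 / 0.166234 = -5.336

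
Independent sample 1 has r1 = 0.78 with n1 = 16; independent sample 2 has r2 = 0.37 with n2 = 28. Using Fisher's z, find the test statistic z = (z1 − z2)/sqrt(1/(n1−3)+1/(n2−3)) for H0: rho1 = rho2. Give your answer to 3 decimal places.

Fisher z-transforms: z1 = atanh(0.78) = 1.045371, z2 = atanh(0.37) = 0.388423; difference d = 0.656948
Var(d) = 1/13 + 1/25 = 0.0769231 + 0.0400000 = 0.1169231
z = d/√Var(d) = 0.656948 / √0.1169231 = 0.656948 / 0.341940 = 1.921

1.921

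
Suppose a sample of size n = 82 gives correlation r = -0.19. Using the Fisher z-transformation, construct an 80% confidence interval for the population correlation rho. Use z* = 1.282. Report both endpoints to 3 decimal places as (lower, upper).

(-0.324, -0.048)

z_r = atanh(-0.19) = -0.192337;  SE = 1/√(n−3) = 1/√79 = 0.112509
z-limits: -0.192337 ± 1.282·0.112509 = -0.192337 ± 0.144237 = [-0.336574, -0.048100]
ρ-limits: (tanh -0.336574, tanh -0.048100) = (-0.324, -0.048)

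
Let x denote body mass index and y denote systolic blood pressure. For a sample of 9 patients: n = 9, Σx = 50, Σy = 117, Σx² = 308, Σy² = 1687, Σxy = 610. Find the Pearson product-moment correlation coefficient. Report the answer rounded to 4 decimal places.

Numerator: nΣxy − (Σx)(Σy) = 9·610 − (50)(117) = -360
Denominator: √[(nΣx²−(Σx)²)(nΣy²−(Σy)²)]
  nΣx²−(Σx)² = 9·308 − 2500 = 272;  nΣy²−(Σy)² = 9·1687 − 13689 = 1494
  √(272·1494) = √406368 = 637.4700
r = -360 / 637.4700 = -0.5647

-0.5647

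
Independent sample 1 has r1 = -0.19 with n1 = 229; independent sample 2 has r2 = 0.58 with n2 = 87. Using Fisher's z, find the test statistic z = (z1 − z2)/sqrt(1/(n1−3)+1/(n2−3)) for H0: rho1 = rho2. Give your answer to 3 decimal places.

-6.689

Fisher z-transforms: z1 = atanh(-0.19) = -0.192337, z2 = atanh(0.58) = 0.662463; difference d = -0.854800
Var(d) = 1/226 + 1/84 = 0.0044248 + 0.0119048 = 0.0163296
z = d/√Var(d) = -0.854800 / √0.0163296 = -0.854800 / 0.127787 = -6.689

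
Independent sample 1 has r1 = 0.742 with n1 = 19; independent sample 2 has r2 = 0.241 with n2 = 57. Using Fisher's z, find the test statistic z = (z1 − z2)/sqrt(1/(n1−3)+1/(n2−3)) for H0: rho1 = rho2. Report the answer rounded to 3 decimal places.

z1 = atanh(0.742) = 0.954915,  z2 = atanh(0.241) = 0.245836
SE = √(1/(n1−3) + 1/(n2−3)) = √(1/16 + 1/54) = √(0.0625000 + 0.0185185) = √0.0810185 = 0.284637
z = (z1 − z2)/SE = (0.954915 − 0.245836) / 0.284637 = 0.709079 / 0.284637 = 2.491

2.491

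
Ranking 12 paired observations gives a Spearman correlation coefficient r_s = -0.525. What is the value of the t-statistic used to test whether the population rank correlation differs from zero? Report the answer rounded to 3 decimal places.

t = r_s·√(n−2) / √(1−r_s²) with r_s = -0.525, n = 12
  = -0.525·√10 / √(1 − 0.275625)
  = -0.525·3.162278 / 0.851102
  = -1.660196 / 0.851102 = -1.951

-1.951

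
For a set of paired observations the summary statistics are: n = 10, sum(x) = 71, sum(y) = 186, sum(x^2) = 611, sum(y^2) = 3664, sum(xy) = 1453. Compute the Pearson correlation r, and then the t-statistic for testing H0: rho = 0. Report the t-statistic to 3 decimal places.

Numerator: nΣxy − (Σx)(Σy) = 10·1453 − (71)(186) = 1324
Denominator: √[(nΣx²−(Σx)²)(nΣy²−(Σy)²)]
  nΣx²−(Σx)² = 10·611 − 5041 = 1069;  nΣy²−(Σy)² = 10·3664 − 34596 = 2044
  √(1069·2044) = √2185036 = 1478.1867
r = 1324 / 1478.1867 = 0.8957
t = r·√(n−2)/√(1−r²) = 0.8957·√8 / √(1−0.802278) = 2.533422 / 0.444659 = 5.697

5.697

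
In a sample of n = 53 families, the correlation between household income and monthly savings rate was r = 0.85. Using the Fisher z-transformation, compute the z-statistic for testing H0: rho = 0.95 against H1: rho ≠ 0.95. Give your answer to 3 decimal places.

Fisher z: atanh(0.85) = 1.256153, atanh(0.95) = 1.831781
z = (z_r − z_0)·√(n−3) = (1.256153 − 1.831781)·√50 = -0.575628 · 7.071068 = -4.070

-4.070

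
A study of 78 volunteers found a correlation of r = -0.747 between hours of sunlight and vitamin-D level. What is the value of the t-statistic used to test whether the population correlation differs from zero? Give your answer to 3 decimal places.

-9.795

1 − r² = 1 − 0.558009 = 0.441991;  √(1−r²) = 0.664824
√(n−2) = √76 = 8.717798
t = r·√(n−2)/√(1−r²) = -0.747 · 8.717798 / 0.664824 = -9.795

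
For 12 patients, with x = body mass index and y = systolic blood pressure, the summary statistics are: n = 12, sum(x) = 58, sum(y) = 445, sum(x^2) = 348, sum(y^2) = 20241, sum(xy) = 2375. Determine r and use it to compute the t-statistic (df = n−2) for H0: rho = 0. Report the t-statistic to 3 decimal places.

1.574

S_xy = nΣxy − ΣxΣy = 12·2375 − 58·445 = 28500 − 25810 = 2690
S_xx = nΣx² − (Σx)² = 12·348 − 58² = 4176 − 3364 = 812
S_yy = nΣy² − (Σy)² = 12·20241 − 445² = 242892 − 198025 = 44867
r = S_xy / √(S_xx·S_yy) = 2690 / √(812·44867) = 2690 / √36432004 = 2690 / 6035.8930 = 0.4457
t = r·√(n−2)/√(1−r²) = 0.4457·√10 / √(1−0.198648) = 1.409427 / 0.895183 = 1.574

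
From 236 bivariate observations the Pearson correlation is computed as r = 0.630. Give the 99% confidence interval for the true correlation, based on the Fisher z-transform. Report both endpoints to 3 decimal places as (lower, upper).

(0.517, 0.721)

z_r = atanh(0.630) = 0.741416;  SE = 1/√(n−3) = 1/√233 = 0.065512
z-limits: 0.741416 ± 2.576·0.065512 = 0.741416 ± 0.168759 = [0.572657, 0.910175]
ρ-limits: (tanh 0.572657, tanh 0.910175) = (0.517, 0.721)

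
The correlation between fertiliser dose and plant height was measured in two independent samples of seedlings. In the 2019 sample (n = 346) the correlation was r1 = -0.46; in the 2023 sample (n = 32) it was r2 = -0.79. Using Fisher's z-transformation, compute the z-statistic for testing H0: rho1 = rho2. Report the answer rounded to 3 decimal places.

2.969

z1 = atanh(-0.46) = -0.497311,  z2 = atanh(-0.79) = -1.071432
SE = √(1/(n1−3) + 1/(n2−3)) = √(1/343 + 1/29) = √(0.0029155 + 0.0344828) = √0.0373983 = 0.193386
z = (z1 − z2)/SE = (-0.497311 − (-1.071432)) / 0.193386 = 0.574121 / 0.193386 = 2.969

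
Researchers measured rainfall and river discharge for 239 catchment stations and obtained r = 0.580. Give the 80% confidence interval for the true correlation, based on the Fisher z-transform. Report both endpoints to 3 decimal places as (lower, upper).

Fisher z: z_r = atanh(r) = ½·ln((1+0.580)/(1−0.580)) = 0.662463
SE(z) = 1/√(n−3) = 1/√236 = 0.065094
80% ⇒ z* = 1.282; margin = 1.282·0.065094 = 0.083451
CI on z-scale: (0.579012, 0.745914)
Back-transform: tanh(0.579012) = 0.521947, tanh(0.745914) = 0.632705

(0.522, 0.633)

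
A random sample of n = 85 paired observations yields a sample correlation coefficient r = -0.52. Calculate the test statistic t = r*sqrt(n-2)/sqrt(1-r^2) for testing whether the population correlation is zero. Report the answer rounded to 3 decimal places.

1 − r² = 1 − 0.2704 = 0.7296;  √(1−r²) = 0.854166
√(n−2) = √83 = 9.110434
t = r·√(n−2)/√(1−r²) = -0.52 · 9.110434 / 0.854166 = -5.546

-5.546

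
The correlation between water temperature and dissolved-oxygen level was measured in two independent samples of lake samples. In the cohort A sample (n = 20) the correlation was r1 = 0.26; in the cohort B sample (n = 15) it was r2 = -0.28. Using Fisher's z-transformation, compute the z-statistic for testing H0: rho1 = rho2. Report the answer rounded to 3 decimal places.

1.469

Fisher z-transforms: z1 = atanh(0.26) = 0.266108, z2 = atanh(-0.28) = -0.287682; difference d = 0.553790
Var(d) = 1/17 + 1/12 = 0.0588235 + 0.0833333 = 0.1421568
z = d/√Var(d) = 0.553790 / √0.1421568 = 0.553790 / 0.377037 = 1.469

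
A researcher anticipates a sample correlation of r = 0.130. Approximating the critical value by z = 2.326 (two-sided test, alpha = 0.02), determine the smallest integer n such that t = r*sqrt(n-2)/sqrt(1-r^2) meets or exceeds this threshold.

317

Need r·√(n−2)/√(1−r²) ≥ 2.326
√(n−2) ≥ 2.326·√(1−0.016900) / 0.130 = 2.326·0.991514 / 0.130 = 17.7405
n−2 ≥ 314.7253  ⇒  n ≥ 316.7253
Smallest integer n = 317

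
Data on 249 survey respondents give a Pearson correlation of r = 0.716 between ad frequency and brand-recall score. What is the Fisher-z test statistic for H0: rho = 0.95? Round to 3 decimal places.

Fisher z: atanh(0.716) = 0.899389, atanh(0.95) = 1.831781
z = (z_r − z_0)·√(n−3) = (0.899389 − 1.831781)·√246 = -0.932392 · 15.684387 = -14.624

-14.624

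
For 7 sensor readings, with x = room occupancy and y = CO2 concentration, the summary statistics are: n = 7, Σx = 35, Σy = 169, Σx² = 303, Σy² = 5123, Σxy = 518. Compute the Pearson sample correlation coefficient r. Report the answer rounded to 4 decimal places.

Numerator: nΣxy − (Σx)(Σy) = 7·518 − (35)(169) = -2289
Denominator: √[(nΣx²−(Σx)²)(nΣy²−(Σy)²)]
  nΣx²−(Σx)² = 7·303 − 1225 = 896;  nΣy²−(Σy)² = 7·5123 − 28561 = 7300
  √(896·7300) = √6540800 = 2557.4988
r = -2289 / 2557.4988 = -0.8950

-0.8950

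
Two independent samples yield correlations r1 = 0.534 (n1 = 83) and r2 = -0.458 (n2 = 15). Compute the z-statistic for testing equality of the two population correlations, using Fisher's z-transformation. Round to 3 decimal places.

Fisher z-transforms: z1 = atanh(0.534) = 0.595724, z2 = atanh(-0.458) = -0.494777; difference d = 1.090501
Var(d) = 1/80 + 1/12 = 0.0125000 + 0.0833333 = 0.0958333
z = d/√Var(d) = 1.090501 / √0.0958333 = 1.090501 / 0.309570 = 3.523

3.523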